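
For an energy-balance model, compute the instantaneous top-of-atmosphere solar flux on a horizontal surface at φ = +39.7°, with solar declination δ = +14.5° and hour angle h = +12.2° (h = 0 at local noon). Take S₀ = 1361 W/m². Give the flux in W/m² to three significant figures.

cos θ_z = sin φ sin δ + cos φ cos δ cos h = 0.159935 + 0.728070 = 0.888005.
Flux = S₀ · cos θ_z = 1361 × 0.888005 = 1209 W/m².

1.21e+03 W/m²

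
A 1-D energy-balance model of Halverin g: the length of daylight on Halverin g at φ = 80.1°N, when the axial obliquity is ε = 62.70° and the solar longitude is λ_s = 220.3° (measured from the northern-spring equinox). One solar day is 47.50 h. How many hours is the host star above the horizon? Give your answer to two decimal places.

Solar declination: sin δ = sin ε · sin λ_s = sin 62.70° × sin 220.3° = -0.57475, so δ = -35.082°.
cos H₀ = −tan φ · tan δ = 4.0242 ≥ 1, so the host star never rises (polar night) and H₀ = 0.
Daylight = 2H₀/(2π) × 47.50 h = (0.0000/π) × 47.50 = 0.00 h.

0.00 h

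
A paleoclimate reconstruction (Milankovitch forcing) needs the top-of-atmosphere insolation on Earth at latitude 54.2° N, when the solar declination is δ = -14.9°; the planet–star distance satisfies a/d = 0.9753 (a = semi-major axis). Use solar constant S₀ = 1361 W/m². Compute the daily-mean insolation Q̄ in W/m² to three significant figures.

cos H₀ = −tan(+54.2°) tan(-14.900°) = 0.3689, H₀ = 1.1929 rad.
Bracket: H₀ sin φ sin δ + cos φ cos δ sin H₀ = 1.1929×0.81106×-0.25713 + 0.58496×0.96638×0.92946 = -0.248777 + 0.525418 = 0.276641.
Inverse-square distance factor (a/d)² = 0.9753² = 0.951210.
Q̄ = (S₀/π) × 0.951210 × [bracket] = (1361/π) × 0.951210 × 0.276641 = 114.0 W/m².

Q̄ ≈ 114 W/m²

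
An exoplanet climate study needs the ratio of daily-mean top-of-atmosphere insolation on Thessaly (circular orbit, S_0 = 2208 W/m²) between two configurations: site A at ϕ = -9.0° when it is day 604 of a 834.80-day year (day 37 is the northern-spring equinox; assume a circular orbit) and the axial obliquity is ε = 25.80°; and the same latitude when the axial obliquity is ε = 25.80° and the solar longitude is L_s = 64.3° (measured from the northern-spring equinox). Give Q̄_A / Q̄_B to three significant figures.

Q̄_A / Q̄_B ≈ 1.24

— Configuration A (ϕ=-9.0°):
Solar longitude: L_s = 360° × (604 − 37)/834.80 = 244.514°.
sin δ = sin 25.80° × sin 244.514° = -0.39288, so δ = -23.134°.
cos h₀ = −tan(-9.0°) tan(-23.134°) = -0.0677, h₀ = 1.6385 rad.
Bracket: h₀ sin ϕ sin δ + cos ϕ cos δ sin h₀ = 1.6385×-0.15643×-0.39288 + 0.98769×0.91959×0.99771 = 0.100699 + 0.906190 = 1.006889.
Q̄ = (S_0/π) × [bracket] = (2208/π) × 1.006889 = 707.67 W/m².
— Configuration B (ϕ=-9.0°):
Solar declination: sin δ = sin ε · sin L_s = sin 25.80° × sin 64.3° = 0.39218, so δ = +23.090°.
cos h₀ = −tan(-9.0°) tan(+23.090°) = 0.0675, h₀ = 1.5032 rad.
Bracket: h₀ sin ϕ sin δ + cos ϕ cos δ sin h₀ = 1.5032×-0.15643×0.39218 + 0.98769×0.91989×0.99772 = -0.092219 + 0.906495 = 0.814276.
Q̄ = (S_0/π) × [bracket] = (2208/π) × 0.814276 = 572.30 W/m².
Ratio Q̄_A / Q̄_B = 707.67 / 572.30 = 1.237.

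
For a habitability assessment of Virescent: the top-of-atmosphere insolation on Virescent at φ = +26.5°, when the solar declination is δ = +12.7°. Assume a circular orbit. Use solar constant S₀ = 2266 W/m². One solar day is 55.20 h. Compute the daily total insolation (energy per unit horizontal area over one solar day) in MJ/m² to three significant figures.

148 MJ/m²

cos H₀ = −tan(+26.5°) tan(+12.700°) = -0.1124, H₀ = 1.6834 rad.
Bracket: H₀ sin φ sin δ + cos φ cos δ sin H₀ = 1.6834×0.44620×0.21985 + 0.89493×0.97553×0.99367 = 0.165137 + 0.867505 = 1.032642.
Q̄ = (S₀/π) × [bracket] = (2266/π) × 1.032642 = 744.83 W/m².
Daily total = Q̄ × 55.20 h × 3600 s/h = 744.83 × 55.20 × 3600 / 10⁶ = 148.0 MJ/m².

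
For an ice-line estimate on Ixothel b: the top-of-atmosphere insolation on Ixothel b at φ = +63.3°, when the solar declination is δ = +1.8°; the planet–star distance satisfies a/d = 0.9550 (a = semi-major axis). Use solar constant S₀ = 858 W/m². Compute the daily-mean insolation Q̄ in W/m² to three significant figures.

cos H₀ = −tan(+63.3°) tan(+1.800°) = -0.0625, H₀ = 1.6333 rad.
Bracket: H₀ sin φ sin δ + cos φ cos δ sin H₀ = 1.6333×0.89337×0.03141 + 0.44932×0.99951×0.99805 = 0.045832 + 0.448224 = 0.494056.
Inverse-square distance factor (a/d)² = 0.9550² = 0.912025.
Q̄ = (S₀/π) × 0.912025 × [bracket] = (858/π) × 0.912025 × 0.494056 = 123.1 W/m².

Q̄ ≈ 123 W/m²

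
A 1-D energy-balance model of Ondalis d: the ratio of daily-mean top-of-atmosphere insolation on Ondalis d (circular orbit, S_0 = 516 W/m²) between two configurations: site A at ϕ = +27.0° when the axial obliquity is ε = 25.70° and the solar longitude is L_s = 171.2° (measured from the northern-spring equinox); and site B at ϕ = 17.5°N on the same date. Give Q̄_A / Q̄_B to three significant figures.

Q̄_A / Q̄_B ≈ 0.953

— Configuration A (ϕ=+27.0°):
Solar declination: sin δ = sin ε · sin L_s = sin 25.70° × sin 171.2° = 0.06634, so δ = +3.804°.
cos h₀ = −tan(+27.0°) tan(+3.804°) = -0.0339, h₀ = 1.6047 rad.
Bracket: h₀ sin ϕ sin δ + cos ϕ cos δ sin h₀ = 1.6047×0.45399×0.06634 + 0.89101×0.99780×0.99943 = 0.048330 + 0.888543 = 0.936873.
Q̄ = (S_0/π) × [bracket] = (516/π) × 0.936873 = 153.88 W/m².
— Configuration B (ϕ=+17.5°):
cos h₀ = −tan(+17.5°) tan(+3.804°) = -0.0210, h₀ = 1.5918 rad.
Bracket: h₀ sin ϕ sin δ + cos ϕ cos δ sin h₀ = 1.5918×0.30071×0.06634 + 0.95372×0.99780×0.99978 = 0.031755 + 0.951412 = 0.983167.
Q̄ = (S_0/π) × [bracket] = (516/π) × 0.983167 = 161.48 W/m².
Ratio Q̄_A / Q̄_B = 153.88 / 161.48 = 0.9529.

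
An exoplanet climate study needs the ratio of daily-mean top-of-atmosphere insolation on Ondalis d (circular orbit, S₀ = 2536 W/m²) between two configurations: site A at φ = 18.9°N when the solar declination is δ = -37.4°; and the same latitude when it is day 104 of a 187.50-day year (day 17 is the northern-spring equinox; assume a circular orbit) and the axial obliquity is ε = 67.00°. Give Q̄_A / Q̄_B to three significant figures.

Q̄_A / Q̄_B ≈ 0.453

— Configuration A (φ=+18.9°):
cos H₀ = −tan(+18.9°) tan(-37.400°) = 0.2618, H₀ = 1.3059 rad.
Bracket: H₀ sin φ sin δ + cos φ cos δ sin H₀ = 1.3059×0.32392×-0.60738 + 0.94609×0.79441×0.96513 = -0.256926 + 0.725376 = 0.468450.
Q̄ = (S₀/π) × [bracket] = (2536/π) × 0.468450 = 378.15 W/m².
— Configuration B (φ=+18.9°):
Solar longitude: λ_s = 360° × (104 − 17)/187.50 = 167.040°.
sin δ = sin 67.00° × sin 167.040° = 0.20644, so δ = +11.914°.
cos H₀ = −tan(+18.9°) tan(+11.914°) = -0.0722, H₀ = 1.6431 rad.
Bracket: H₀ sin φ sin δ + cos φ cos δ sin H₀ = 1.6431×0.32392×0.20644 + 0.94609×0.97846×0.99739 = 0.109874 + 0.923295 = 1.033169.
Q̄ = (S₀/π) × [bracket] = (2536/π) × 1.033169 = 834.01 W/m².
Ratio Q̄_A / Q̄_B = 378.15 / 834.01 = 0.4534.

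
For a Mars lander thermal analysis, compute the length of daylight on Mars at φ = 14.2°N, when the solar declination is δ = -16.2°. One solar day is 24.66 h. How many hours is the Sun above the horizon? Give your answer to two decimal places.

cos H₀ = −tan φ · tan δ = −tan(+14.2°) × tan(-16.200°) = 0.0735, so H₀ = 1.4972 rad = 85.78°.
Daylight = 2H₀/(2π) × 24.66 h = (1.4972/π) × 24.66 = 11.75 h.

11.75 h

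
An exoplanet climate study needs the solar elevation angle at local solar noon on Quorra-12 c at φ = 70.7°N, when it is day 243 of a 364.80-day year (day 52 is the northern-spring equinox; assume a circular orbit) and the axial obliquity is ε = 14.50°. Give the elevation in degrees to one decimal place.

17.2°

Solar longitude: λ_s = 360° × (243 − 52)/364.80 = 188.487°.
sin δ = sin 14.50° × sin 188.487° = -0.03695, so δ = -2.118°.
At local noon the hour angle is zero, so the zenith angle equals |φ − δ| = |+70.7° − (-2.118°)| = 72.818°.
Elevation = 90° − 72.818° = 17.2°.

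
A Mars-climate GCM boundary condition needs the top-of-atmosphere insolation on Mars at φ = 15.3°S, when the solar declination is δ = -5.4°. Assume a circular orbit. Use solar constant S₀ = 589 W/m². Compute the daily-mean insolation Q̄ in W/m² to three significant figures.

Q̄ ≈ 187 W/m²

cos H₀ = −tan(-15.3°) tan(-5.400°) = -0.0259, H₀ = 1.5967 rad.
Bracket: H₀ sin φ sin δ + cos φ cos δ sin H₀ = 1.5967×-0.26387×-0.09411 + 0.96456×0.99556×0.99967 = 0.039651 + 0.959960 = 0.999611.
Q̄ = (S₀/π) × [bracket] = (589/π) × 0.999611 = 187.4 W/m².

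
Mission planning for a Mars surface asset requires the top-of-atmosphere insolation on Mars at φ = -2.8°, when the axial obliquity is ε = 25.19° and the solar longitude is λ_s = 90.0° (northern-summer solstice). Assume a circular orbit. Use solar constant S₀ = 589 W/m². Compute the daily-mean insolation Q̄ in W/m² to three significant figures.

Q̄ ≈ 163 W/m²

Solar declination: sin δ = sin ε · sin λ_s = sin 25.19° × sin 90.0° = 0.42562, so δ = +25.190°.
cos H₀ = −tan(-2.8°) tan(+25.190°) = 0.0230, H₀ = 1.5478 rad.
Bracket: H₀ sin φ sin δ + cos φ cos δ sin H₀ = 1.5478×-0.04885×0.42562 + 0.99881×0.90490×0.99974 = -0.032181 + 0.903588 = 0.871407.
Q̄ = (S₀/π) × [bracket] = (589/π) × 0.871407 = 163.4 W/m².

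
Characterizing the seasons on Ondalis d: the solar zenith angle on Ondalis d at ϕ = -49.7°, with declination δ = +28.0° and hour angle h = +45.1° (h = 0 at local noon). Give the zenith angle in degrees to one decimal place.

cos θ_z = sin ϕ sin δ + cos ϕ cos δ cos h = -0.358051 + 0.403110 = 0.045059.
θ_z = arccos(0.045059) = 87.4°.

θ_z = 87.4°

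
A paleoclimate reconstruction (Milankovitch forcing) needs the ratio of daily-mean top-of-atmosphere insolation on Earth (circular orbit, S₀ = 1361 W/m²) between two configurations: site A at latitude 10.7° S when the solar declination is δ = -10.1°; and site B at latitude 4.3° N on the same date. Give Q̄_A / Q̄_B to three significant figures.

— Configuration A (φ=-10.7°):
cos H₀ = −tan(-10.7°) tan(-10.100°) = -0.0337, H₀ = 1.6045 rad.
Bracket: H₀ sin φ sin δ + cos φ cos δ sin H₀ = 1.6045×-0.18567×-0.17537 + 0.98261×0.98450×0.99943 = 0.052244 + 0.966828 = 1.019072.
Q̄ = (S₀/π) × [bracket] = (1361/π) × 1.019072 = 441.48 W/m².
— Configuration B (φ=+4.3°):
cos H₀ = −tan(+4.3°) tan(-10.100°) = 0.0134, H₀ = 1.5574 rad.
Bracket: H₀ sin φ sin δ + cos φ cos δ sin H₀ = 1.5574×0.07498×-0.17537 + 0.99719×0.98450×0.99991 = -0.020479 + 0.981645 = 0.961166.
Q̄ = (S₀/π) × [bracket] = (1361/π) × 0.961166 = 416.40 W/m².
Ratio Q̄_A / Q̄_B = 441.48 / 416.40 = 1.060.

Q̄_A / Q̄_B ≈ 1.06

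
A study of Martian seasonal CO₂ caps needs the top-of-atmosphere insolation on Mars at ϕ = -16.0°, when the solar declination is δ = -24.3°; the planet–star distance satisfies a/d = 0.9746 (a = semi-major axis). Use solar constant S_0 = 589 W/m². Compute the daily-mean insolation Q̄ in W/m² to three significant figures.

cos h₀ = −tan(-16.0°) tan(-24.300°) = -0.1295, h₀ = 1.7006 rad.
Bracket: h₀ sin ϕ sin δ + cos ϕ cos δ sin h₀ = 1.7006×-0.27564×-0.41151 + 0.96126×0.91140×0.99158 = 0.192897 + 0.868716 = 1.061613.
Inverse-square distance factor (a/d)² = 0.9746² = 0.949845.
Q̄ = (S_0/π) × 0.949845 × [bracket] = (589/π) × 0.949845 × 1.061613 = 189.1 W/m².

Q̄ ≈ 189 W/m²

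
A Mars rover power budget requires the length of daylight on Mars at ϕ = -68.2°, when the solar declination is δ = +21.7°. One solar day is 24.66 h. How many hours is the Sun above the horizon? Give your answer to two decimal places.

0.79 h

cos h₀ = −tan ϕ · tan δ = −tan(-68.2°) × tan(+21.700°) = 0.9949, so h₀ = 0.1006 rad = 5.77°.
Daylight = 2h₀/(2π) × 24.66 h = (0.1006/π) × 24.66 = 0.79 h.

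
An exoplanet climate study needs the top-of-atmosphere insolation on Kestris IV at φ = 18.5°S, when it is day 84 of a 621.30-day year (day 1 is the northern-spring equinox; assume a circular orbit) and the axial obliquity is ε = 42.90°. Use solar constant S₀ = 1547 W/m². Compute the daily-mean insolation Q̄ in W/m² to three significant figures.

Q̄ ≈ 286 W/m²

Solar longitude: λ_s = 360° × (84 − 1)/621.30 = 48.093°.
sin δ = sin 42.90° × sin 48.093° = 0.50661, so δ = +30.438°.
cos H₀ = −tan(-18.5°) tan(+30.438°) = 0.1966, H₀ = 1.3729 rad.
Bracket: H₀ sin φ sin δ + cos φ cos δ sin H₀ = 1.3729×-0.31730×0.50661 + 0.94832×0.86218×0.98048 = -0.220690 + 0.801663 = 0.580973.
Q̄ = (S₀/π) × [bracket] = (1547/π) × 0.580973 = 286.1 W/m².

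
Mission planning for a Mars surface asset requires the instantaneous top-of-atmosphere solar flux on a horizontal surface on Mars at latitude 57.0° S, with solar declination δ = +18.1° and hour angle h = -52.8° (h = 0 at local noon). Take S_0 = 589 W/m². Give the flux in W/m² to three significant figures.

30.9 W/m²

cos θ_z = sin ϕ sin δ + cos ϕ cos δ cos h = -0.260555 + 0.312994 = 0.052439.
Flux = S_0 · cos θ_z = 589 × 0.052439 = 30.89 W/m².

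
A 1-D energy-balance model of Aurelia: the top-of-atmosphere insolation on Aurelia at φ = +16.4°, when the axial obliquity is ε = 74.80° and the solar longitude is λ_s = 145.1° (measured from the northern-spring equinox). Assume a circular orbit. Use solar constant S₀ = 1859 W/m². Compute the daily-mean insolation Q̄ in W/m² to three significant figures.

Q̄ ≈ 627 W/m²

Solar declination: sin δ = sin ε · sin λ_s = sin 74.80° × sin 145.1° = 0.55213, so δ = +33.513°.
cos H₀ = −tan(+16.4°) tan(+33.513°) = -0.1949, H₀ = 1.7670 rad.
Bracket: H₀ sin φ sin δ + cos φ cos δ sin H₀ = 1.7670×0.28234×0.55213 + 0.95931×0.83376×0.98082 = 0.275455 + 0.784493 = 1.059948.
Q̄ = (S₀/π) × [bracket] = (1859/π) × 1.059948 = 627.2 W/m².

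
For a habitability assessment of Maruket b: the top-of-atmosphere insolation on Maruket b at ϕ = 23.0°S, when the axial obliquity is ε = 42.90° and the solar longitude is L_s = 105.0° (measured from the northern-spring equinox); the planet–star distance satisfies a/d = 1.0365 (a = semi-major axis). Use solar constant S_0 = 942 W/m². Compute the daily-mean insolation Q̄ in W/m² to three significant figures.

Q̄ ≈ 109 W/m²

Solar declination: sin δ = sin ε · sin L_s = sin 42.90° × sin 105.0° = 0.65753, so δ = +41.111°.
cos h₀ = −tan(-23.0°) tan(+41.111°) = 0.3704, h₀ = 1.1913 rad.
Bracket: h₀ sin ϕ sin δ + cos ϕ cos δ sin h₀ = 1.1913×-0.39073×0.65753 + 0.92050×0.75343×0.92886 = -0.306065 + 0.644194 = 0.338129.
Inverse-square distance factor (a/d)² = 1.0365² = 1.074332.
Q̄ = (S_0/π) × 1.074332 × [bracket] = (942/π) × 1.074332 × 0.338129 = 108.9 W/m².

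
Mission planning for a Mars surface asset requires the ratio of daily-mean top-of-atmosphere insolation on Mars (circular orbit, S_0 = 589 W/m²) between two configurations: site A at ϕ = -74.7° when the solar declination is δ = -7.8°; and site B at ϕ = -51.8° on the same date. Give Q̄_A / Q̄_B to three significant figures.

— Configuration A (ϕ=-74.7°):
cos h₀ = −tan(-74.7°) tan(-7.800°) = -0.5007, h₀ = 2.0952 rad.
Bracket: h₀ sin ϕ sin δ + cos ϕ cos δ sin h₀ = 2.0952×-0.96456×-0.13572 + 0.26387×0.99075×0.86561 = 0.274283 + 0.226296 = 0.500579.
Q̄ = (S_0/π) × [bracket] = (589/π) × 0.500579 = 93.851 W/m².
— Configuration B (ϕ=-51.8°):
cos h₀ = −tan(-51.8°) tan(-7.800°) = -0.1741, h₀ = 1.7458 rad.
Bracket: h₀ sin ϕ sin δ + cos ϕ cos δ sin h₀ = 1.7458×-0.78586×-0.13572 + 0.61841×0.99075×0.98473 = 0.186202 + 0.603334 = 0.789536.
Q̄ = (S_0/π) × [bracket] = (589/π) × 0.789536 = 148.03 W/m².
Ratio Q̄_A / Q̄_B = 93.851 / 148.03 = 0.6340.

Q̄_A / Q̄_B ≈ 0.634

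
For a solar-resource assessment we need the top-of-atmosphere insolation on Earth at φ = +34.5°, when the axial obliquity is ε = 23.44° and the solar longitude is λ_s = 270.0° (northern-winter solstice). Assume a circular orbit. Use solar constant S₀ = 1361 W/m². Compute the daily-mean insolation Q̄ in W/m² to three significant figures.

Q̄ ≈ 189 W/m²

Solar declination: sin δ = sin ε · sin λ_s = sin 23.44° × sin 270.0° = -0.39779, so δ = -23.440°.
cos H₀ = −tan(+34.5°) tan(-23.440°) = 0.2980, H₀ = 1.2682 rad.
Bracket: H₀ sin φ sin δ + cos φ cos δ sin H₀ = 1.2682×0.56641×-0.39779 + 0.82413×0.91748×0.95457 = -0.285741 + 0.721772 = 0.436031.
Q̄ = (S₀/π) × [bracket] = (1361/π) × 0.436031 = 188.9 W/m².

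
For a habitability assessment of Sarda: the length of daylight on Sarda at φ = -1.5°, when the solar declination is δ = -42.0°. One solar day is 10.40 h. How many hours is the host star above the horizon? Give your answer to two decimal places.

5.28 h

cos H₀ = −tan φ · tan δ = −tan(-1.5°) × tan(-42.000°) = -0.0236, so H₀ = 1.5944 rad = 91.35°.
Daylight = 2H₀/(2π) × 10.40 h = (1.5944/π) × 10.40 = 5.28 h.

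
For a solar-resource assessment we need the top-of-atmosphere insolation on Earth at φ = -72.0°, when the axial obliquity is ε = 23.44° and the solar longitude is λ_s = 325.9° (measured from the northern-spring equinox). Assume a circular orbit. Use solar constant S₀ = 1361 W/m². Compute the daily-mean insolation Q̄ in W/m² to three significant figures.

Q̄ ≈ 309 W/m²

Solar declination: sin δ = sin ε · sin λ_s = sin 23.44° × sin 325.9° = -0.22302, so δ = -12.886°.
cos H₀ = −tan(-72.0°) tan(-12.886°) = -0.7041, H₀ = 2.3520 rad.
Bracket: H₀ sin φ sin δ + cos φ cos δ sin H₀ = 2.3520×-0.95106×-0.22302 + 0.30902×0.97481×0.71010 = 0.498872 + 0.213908 = 0.712780.
Q̄ = (S₀/π) × [bracket] = (1361/π) × 0.712780 = 308.8 W/m².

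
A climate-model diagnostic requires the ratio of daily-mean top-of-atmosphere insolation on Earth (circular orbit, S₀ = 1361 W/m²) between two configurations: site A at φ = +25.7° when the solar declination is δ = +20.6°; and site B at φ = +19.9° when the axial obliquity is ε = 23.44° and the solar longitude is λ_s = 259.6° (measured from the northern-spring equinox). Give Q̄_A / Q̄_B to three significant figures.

Q̄_A / Q̄_B ≈ 1.65

— Configuration A (φ=+25.7°):
cos H₀ = −tan(+25.7°) tan(+20.600°) = -0.1809, H₀ = 1.7527 rad.
Bracket: H₀ sin φ sin δ + cos φ cos δ sin H₀ = 1.7527×0.43366×0.35184 + 0.90108×0.93606×0.98350 = 0.267425 + 0.829548 = 1.096973.
Q̄ = (S₀/π) × [bracket] = (1361/π) × 1.096973 = 475.23 W/m².
— Configuration B (φ=+19.9°):
Solar declination: sin δ = sin ε · sin λ_s = sin 23.44° × sin 259.6° = -0.39125, so δ = -23.033°.
cos H₀ = −tan(+19.9°) tan(-23.033°) = 0.1539, H₀ = 1.4163 rad.
Bracket: H₀ sin φ sin δ + cos φ cos δ sin H₀ = 1.4163×0.34038×-0.39125 + 0.94029×0.92028×0.98809 = -0.188614 + 0.855024 = 0.666410.
Q̄ = (S₀/π) × [bracket] = (1361/π) × 0.666410 = 288.70 W/m².
Ratio Q̄_A / Q̄_B = 475.23 / 288.70 = 1.646.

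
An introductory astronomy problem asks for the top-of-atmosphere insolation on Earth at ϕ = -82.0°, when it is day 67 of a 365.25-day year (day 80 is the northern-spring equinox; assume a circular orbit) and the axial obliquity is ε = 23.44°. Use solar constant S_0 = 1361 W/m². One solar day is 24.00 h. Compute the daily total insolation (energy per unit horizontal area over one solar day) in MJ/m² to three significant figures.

Solar longitude: L_s = 360° × (67 − 80)/365.25 = -12.813°, i.e. -12.813° + 360° = 347.187°.
sin δ = sin 23.44° × sin 347.187° = -0.08822, so δ = -5.061°.
cos h₀ = −tan(-82.0°) tan(-5.061°) = -0.6302, h₀ = 2.2526 rad.
Bracket: h₀ sin ϕ sin δ + cos ϕ cos δ sin h₀ = 2.2526×-0.99027×-0.08822 + 0.13917×0.99610×0.77646 = 0.196791 + 0.107639 = 0.304430.
Q̄ = (S_0/π) × [bracket] = (1361/π) × 0.304430 = 131.89 W/m².
Daily total = Q̄ × 24.00 h × 3600 s/h = 131.89 × 24.00 × 3600 / 10⁶ = 11.40 MJ/m².

11.4 MJ/m²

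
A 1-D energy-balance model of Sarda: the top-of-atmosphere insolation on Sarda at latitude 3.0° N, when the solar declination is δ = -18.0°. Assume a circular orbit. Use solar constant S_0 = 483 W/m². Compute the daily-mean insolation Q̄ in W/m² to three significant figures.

cos h₀ = −tan(+3.0°) tan(-18.000°) = 0.0170, h₀ = 1.5538 rad.
Bracket: h₀ sin ϕ sin δ + cos ϕ cos δ sin h₀ = 1.5538×0.05234×-0.30902 + 0.99863×0.95106×0.99986 = -0.025131 + 0.949624 = 0.924493.
Q̄ = (S_0/π) × [bracket] = (483/π) × 0.924493 = 142.1 W/m².

Q̄ ≈ 142 W/m²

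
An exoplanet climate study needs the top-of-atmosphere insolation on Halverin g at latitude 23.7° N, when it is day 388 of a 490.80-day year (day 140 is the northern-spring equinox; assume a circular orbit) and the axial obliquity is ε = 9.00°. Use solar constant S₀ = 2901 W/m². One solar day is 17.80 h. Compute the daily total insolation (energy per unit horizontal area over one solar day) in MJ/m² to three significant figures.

54.0 MJ/m²

Solar longitude: λ_s = 360° × (388 − 140)/490.80 = 181.907°.
sin δ = sin 9.00° × sin 181.907° = -0.00521, so δ = -0.298°.
cos H₀ = −tan(+23.7°) tan(-0.298°) = 0.0023, H₀ = 1.5685 rad.
Bracket: H₀ sin φ sin δ + cos φ cos δ sin H₀ = 1.5685×0.40195×-0.00521 + 0.91566×0.99999×1.00000 = -0.003285 + 0.915651 = 0.912366.
Q̄ = (S₀/π) × [bracket] = (2901/π) × 0.912366 = 842.49 W/m².
Daily total = Q̄ × 17.80 h × 3600 s/h = 842.49 × 17.80 × 3600 / 10⁶ = 53.99 MJ/m².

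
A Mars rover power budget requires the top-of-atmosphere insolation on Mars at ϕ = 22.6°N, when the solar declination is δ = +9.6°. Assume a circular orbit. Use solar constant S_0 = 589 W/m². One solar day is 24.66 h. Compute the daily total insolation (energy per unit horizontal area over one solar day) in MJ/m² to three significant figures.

16.9 MJ/m²

cos h₀ = −tan(+22.6°) tan(+9.600°) = -0.0704, h₀ = 1.6413 rad.
Bracket: h₀ sin ϕ sin δ + cos ϕ cos δ sin h₀ = 1.6413×0.38430×0.16677 + 0.92321×0.98600×0.99752 = 0.105190 + 0.908028 = 1.013218.
Q̄ = (S_0/π) × [bracket] = (589/π) × 1.013218 = 189.96 W/m².
Daily total = Q̄ × 24.66 h × 3600 s/h = 189.96 × 24.66 × 3600 / 10⁶ = 16.86 MJ/m².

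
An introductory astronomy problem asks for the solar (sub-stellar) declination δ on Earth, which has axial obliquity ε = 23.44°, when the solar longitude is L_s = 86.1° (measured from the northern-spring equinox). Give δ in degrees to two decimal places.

sin δ = sin ε · sin L_s = sin 23.44° × sin 86.1° = 0.396867.
δ = arcsin(0.396867) = +23.38°.

δ = +23.38°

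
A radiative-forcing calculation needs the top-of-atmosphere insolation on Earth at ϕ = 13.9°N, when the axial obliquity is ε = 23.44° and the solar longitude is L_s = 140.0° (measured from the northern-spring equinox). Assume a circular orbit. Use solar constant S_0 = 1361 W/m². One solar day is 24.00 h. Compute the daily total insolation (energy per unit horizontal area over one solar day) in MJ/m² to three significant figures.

38.8 MJ/m²

Solar declination: sin δ = sin ε · sin L_s = sin 23.44° × sin 140.0° = 0.25569, so δ = +14.815°.
cos h₀ = −tan(+13.9°) tan(+14.815°) = -0.0655, h₀ = 1.6363 rad.
Bracket: h₀ sin ϕ sin δ + cos ϕ cos δ sin h₀ = 1.6363×0.24023×0.25569 + 0.97072×0.96676×0.99786 = 0.100509 + 0.936445 = 1.036954.
Q̄ = (S_0/π) × [bracket] = (1361/π) × 1.036954 = 449.23 W/m².
Daily total = Q̄ × 24.00 h × 3600 s/h = 449.23 × 24.00 × 3600 / 10⁶ = 38.81 MJ/m².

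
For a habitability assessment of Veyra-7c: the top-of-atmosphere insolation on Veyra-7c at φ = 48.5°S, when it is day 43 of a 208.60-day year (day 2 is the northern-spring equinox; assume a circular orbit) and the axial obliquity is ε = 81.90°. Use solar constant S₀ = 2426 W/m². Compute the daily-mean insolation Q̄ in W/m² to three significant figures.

Solar longitude: λ_s = 360° × (43 − 2)/208.60 = 70.757°.
sin δ = sin 81.90° × sin 70.757° = 0.93471, so δ = +69.182°.
cos H₀ = −tan(-48.5°) tan(+69.182°) = 2.9727 ≥ 1 ⇒ polar night, H₀ = 0 and Q̄ = 0.

Q̄ ≈ 0.00 W/m²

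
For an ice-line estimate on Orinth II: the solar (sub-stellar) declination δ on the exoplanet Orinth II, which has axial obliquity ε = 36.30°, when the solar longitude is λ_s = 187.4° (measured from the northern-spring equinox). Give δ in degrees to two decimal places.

δ = -4.37°

sin δ = sin ε · sin λ_s = sin 36.30° × sin 187.4° = -0.076249.
δ = arcsin(-0.076249) = -4.37°.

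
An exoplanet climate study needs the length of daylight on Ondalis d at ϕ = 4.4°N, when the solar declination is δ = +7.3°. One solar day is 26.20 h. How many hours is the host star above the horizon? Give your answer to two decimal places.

13.18 h

cos h₀ = −tan ϕ · tan δ = −tan(+4.4°) × tan(+7.300°) = -0.0099, so h₀ = 1.5807 rad = 90.56°.
Daylight = 2h₀/(2π) × 26.20 h = (1.5807/π) × 26.20 = 13.18 h.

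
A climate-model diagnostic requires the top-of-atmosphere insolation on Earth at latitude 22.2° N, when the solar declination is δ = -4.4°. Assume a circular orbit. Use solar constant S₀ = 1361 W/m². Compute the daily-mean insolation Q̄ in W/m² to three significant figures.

cos H₀ = −tan(+22.2°) tan(-4.400°) = 0.0314, H₀ = 1.5394 rad.
Bracket: H₀ sin φ sin δ + cos φ cos δ sin H₀ = 1.5394×0.37784×-0.07672 + 0.92587×0.99705×0.99951 = -0.044624 + 0.922686 = 0.878062.
Q̄ = (S₀/π) × [bracket] = (1361/π) × 0.878062 = 380.4 W/m².

Q̄ ≈ 380 W/m²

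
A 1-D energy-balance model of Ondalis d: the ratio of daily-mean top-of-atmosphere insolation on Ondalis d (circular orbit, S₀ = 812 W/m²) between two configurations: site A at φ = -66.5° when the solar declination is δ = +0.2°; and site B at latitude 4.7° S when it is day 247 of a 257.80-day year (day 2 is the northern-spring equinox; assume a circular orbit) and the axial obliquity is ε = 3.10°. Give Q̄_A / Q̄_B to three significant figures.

— Configuration A (φ=-66.5°):
cos H₀ = −tan(-66.5°) tan(+0.200°) = 0.0080, H₀ = 1.5628 rad.
Bracket: H₀ sin φ sin δ + cos φ cos δ sin H₀ = 1.5628×-0.91706×0.00349 + 0.39875×0.99999×0.99997 = -0.005002 + 0.398734 = 0.393732.
Q̄ = (S₀/π) × [bracket] = (812/π) × 0.393732 = 101.77 W/m².
— Configuration B (φ=-4.7°):
Solar longitude: λ_s = 360° × (247 − 2)/257.80 = 342.126°.
sin δ = sin 3.10° × sin 342.126° = -0.01660, so δ = -0.951°.
cos H₀ = −tan(-4.7°) tan(-0.951°) = -0.0014, H₀ = 1.5722 rad.
Bracket: H₀ sin φ sin δ + cos φ cos δ sin H₀ = 1.5722×-0.08194×-0.01660 + 0.99664×0.99986×1.00000 = 0.002139 + 0.996500 = 0.998639.
Q̄ = (S₀/π) × [bracket] = (812/π) × 0.998639 = 258.12 W/m².
Ratio Q̄_A / Q̄_B = 101.77 / 258.12 = 0.3943.

Q̄_A / Q̄_B ≈ 0.394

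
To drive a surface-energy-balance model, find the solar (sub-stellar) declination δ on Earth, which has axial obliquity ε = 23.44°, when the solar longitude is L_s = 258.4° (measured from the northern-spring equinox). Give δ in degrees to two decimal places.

δ = -22.93°

sin δ = sin ε · sin L_s = sin 23.44° × sin 258.4° = -0.389664.
δ = arcsin(-0.389664) = -22.93°.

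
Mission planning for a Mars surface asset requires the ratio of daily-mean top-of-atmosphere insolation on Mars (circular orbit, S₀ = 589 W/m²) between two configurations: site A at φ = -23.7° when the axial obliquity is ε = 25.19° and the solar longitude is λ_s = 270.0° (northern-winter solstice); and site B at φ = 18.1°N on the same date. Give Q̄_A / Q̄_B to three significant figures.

Q̄_A / Q̄_B ≈ 1.68

— Configuration A (φ=-23.7°):
Solar declination: sin δ = sin ε · sin λ_s = sin 25.19° × sin 270.0° = -0.42562, so δ = -25.190°.
cos H₀ = −tan(-23.7°) tan(-25.190°) = -0.2065, H₀ = 1.7788 rad.
Bracket: H₀ sin φ sin δ + cos φ cos δ sin H₀ = 1.7788×-0.40195×-0.42562 + 0.91566×0.90490×0.97845 = 0.304313 + 0.810725 = 1.115038.
Q̄ = (S₀/π) × [bracket] = (589/π) × 1.115038 = 209.05 W/m².
— Configuration B (φ=+18.1°):
cos H₀ = −tan(+18.1°) tan(-25.190°) = 0.1537, H₀ = 1.4164 rad.
Bracket: H₀ sin φ sin δ + cos φ cos δ sin H₀ = 1.4164×0.31068×-0.42562 + 0.95052×0.90490×0.98811 = -0.187293 + 0.849899 = 0.662606.
Q̄ = (S₀/π) × [bracket] = (589/π) × 0.662606 = 124.23 W/m².
Ratio Q̄_A / Q̄_B = 209.05 / 124.23 = 1.683.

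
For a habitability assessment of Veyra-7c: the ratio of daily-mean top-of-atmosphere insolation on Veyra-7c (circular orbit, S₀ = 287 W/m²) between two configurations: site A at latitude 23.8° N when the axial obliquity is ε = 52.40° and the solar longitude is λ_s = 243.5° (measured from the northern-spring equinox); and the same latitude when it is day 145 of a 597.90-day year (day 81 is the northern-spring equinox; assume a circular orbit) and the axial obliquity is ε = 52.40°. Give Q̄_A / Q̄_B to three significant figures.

Q̄_A / Q̄_B ≈ 0.230

— Configuration A (φ=+23.8°):
Solar declination: sin δ = sin ε · sin λ_s = sin 52.40° × sin 243.5° = -0.70905, so δ = -45.157°.
cos H₀ = −tan(+23.8°) tan(-45.157°) = 0.4435, H₀ = 1.1113 rad.
Bracket: H₀ sin φ sin δ + cos φ cos δ sin H₀ = 1.1113×0.40355×-0.70905 + 0.91496×0.70516×0.89628 = -0.317984 + 0.578274 = 0.260290.
Q̄ = (S₀/π) × [bracket] = (287/π) × 0.260290 = 23.779 W/m².
— Configuration B (φ=+23.8°):
Solar longitude: λ_s = 360° × (145 − 81)/597.90 = 38.535°.
sin δ = sin 52.40° × sin 38.535° = 0.49359, so δ = +29.577°.
cos H₀ = −tan(+23.8°) tan(+29.577°) = -0.2503, H₀ = 1.8238 rad.
Bracket: H₀ sin φ sin δ + cos φ cos δ sin H₀ = 1.8238×0.40355×0.49359 + 0.91496×0.86970×0.96816 = 0.363280 + 0.770404 = 1.133684.
Q̄ = (S₀/π) × [bracket] = (287/π) × 1.133684 = 103.57 W/m².
Ratio Q̄_A / Q̄_B = 23.779 / 103.57 = 0.2296.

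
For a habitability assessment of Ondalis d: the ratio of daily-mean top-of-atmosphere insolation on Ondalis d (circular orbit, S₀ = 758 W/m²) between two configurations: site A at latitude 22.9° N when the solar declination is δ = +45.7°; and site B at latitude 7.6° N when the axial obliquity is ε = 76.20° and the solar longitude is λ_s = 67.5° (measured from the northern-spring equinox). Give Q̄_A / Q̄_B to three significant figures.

Q̄_A / Q̄_B ≈ 1.78

— Configuration A (φ=+22.9°):
cos H₀ = −tan(+22.9°) tan(+45.700°) = -0.4329, H₀ = 2.0185 rad.
Bracket: H₀ sin φ sin δ + cos φ cos δ sin H₀ = 2.0185×0.38912×0.71569 + 0.92119×0.69842×0.90146 = 0.562131 + 0.579979 = 1.142110.
Q̄ = (S₀/π) × [bracket] = (758/π) × 1.142110 = 275.57 W/m².
— Configuration B (φ=+7.6°):
Solar declination: sin δ = sin ε · sin λ_s = sin 76.20° × sin 67.5° = 0.89721, so δ = +63.794°.
cos H₀ = −tan(+7.6°) tan(+63.794°) = -0.2711, H₀ = 1.8453 rad.
Bracket: H₀ sin φ sin δ + cos φ cos δ sin H₀ = 1.8453×0.13226×0.89721 + 0.99122×0.44160×0.96255 = 0.218973 + 0.421330 = 0.640303.
Q̄ = (S₀/π) × [bracket] = (758/π) × 0.640303 = 154.49 W/m².
Ratio Q̄_A / Q̄_B = 275.57 / 154.49 = 1.784.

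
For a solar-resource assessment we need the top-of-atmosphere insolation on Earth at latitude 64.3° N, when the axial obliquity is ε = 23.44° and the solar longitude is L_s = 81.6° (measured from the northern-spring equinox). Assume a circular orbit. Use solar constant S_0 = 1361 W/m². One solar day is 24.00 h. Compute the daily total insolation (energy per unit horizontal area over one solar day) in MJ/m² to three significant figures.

42.2 MJ/m²

Solar declination: sin δ = sin ε · sin L_s = sin 23.44° × sin 81.6° = 0.39352, so δ = +23.174°.
cos h₀ = −tan(+64.3°) tan(+23.174°) = -0.8894, h₀ = 2.6669 rad.
Bracket: h₀ sin ϕ sin δ + cos ϕ cos δ sin h₀ = 2.6669×0.90108×0.39352 + 0.43366×0.91932×0.45705 = 0.945664 + 0.182213 = 1.127877.
Q̄ = (S_0/π) × [bracket] = (1361/π) × 1.127877 = 488.62 W/m².
Daily total = Q̄ × 24.00 h × 3600 s/h = 488.62 × 24.00 × 3600 / 10⁶ = 42.22 MJ/m².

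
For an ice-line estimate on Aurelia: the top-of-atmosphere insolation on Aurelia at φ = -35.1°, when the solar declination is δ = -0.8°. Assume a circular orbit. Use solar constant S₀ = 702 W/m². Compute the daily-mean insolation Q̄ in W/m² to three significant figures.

cos H₀ = −tan(-35.1°) tan(-0.800°) = -0.0098, H₀ = 1.5806 rad.
Bracket: H₀ sin φ sin δ + cos φ cos δ sin H₀ = 1.5806×-0.57501×-0.01396 + 0.81815×0.99990×0.99995 = 0.012688 + 0.818027 = 0.830715.
Q̄ = (S₀/π) × [bracket] = (702/π) × 0.830715 = 185.6 W/m².

Q̄ ≈ 186 W/m²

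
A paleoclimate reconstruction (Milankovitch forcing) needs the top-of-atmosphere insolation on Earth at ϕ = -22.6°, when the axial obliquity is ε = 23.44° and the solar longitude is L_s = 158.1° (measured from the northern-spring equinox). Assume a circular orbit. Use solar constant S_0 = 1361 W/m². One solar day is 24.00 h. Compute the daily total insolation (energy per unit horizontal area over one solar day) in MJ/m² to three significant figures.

Solar declination: sin δ = sin ε · sin L_s = sin 23.44° × sin 158.1° = 0.14837, so δ = +8.532°.
cos h₀ = −tan(-22.6°) tan(+8.532°) = 0.0625, h₀ = 1.5083 rad.
Bracket: h₀ sin ϕ sin δ + cos ϕ cos δ sin h₀ = 1.5083×-0.38430×0.14837 + 0.92321×0.98893×0.99805 = -0.086001 + 0.911210 = 0.825209.
Q̄ = (S_0/π) × [bracket] = (1361/π) × 0.825209 = 357.50 W/m².
Daily total = Q̄ × 24.00 h × 3600 s/h = 357.50 × 24.00 × 3600 / 10⁶ = 30.89 MJ/m².

30.9 MJ/m²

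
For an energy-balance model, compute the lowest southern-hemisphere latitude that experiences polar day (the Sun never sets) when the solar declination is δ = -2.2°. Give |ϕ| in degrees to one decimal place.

|ϕ| = 87.8°

Polar day requires cos h₀ = −tan ϕ tan δ ≤ −1, i.e. tan ϕ tan δ ≥ 1.
The boundary is |tan ϕ| · |tan δ| = 1, so |ϕ| = 90° − |δ| = 90° − 2.2° = 87.8° in the southern hemisphere.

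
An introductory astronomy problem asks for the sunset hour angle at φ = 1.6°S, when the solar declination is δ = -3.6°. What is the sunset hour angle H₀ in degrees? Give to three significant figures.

cos H₀ = −tan φ · tan δ = −tan(-1.6°) × tan(-3.600°) = -0.0018, so H₀ = 1.5726 rad = 90.10°.

H₀ = 90.1°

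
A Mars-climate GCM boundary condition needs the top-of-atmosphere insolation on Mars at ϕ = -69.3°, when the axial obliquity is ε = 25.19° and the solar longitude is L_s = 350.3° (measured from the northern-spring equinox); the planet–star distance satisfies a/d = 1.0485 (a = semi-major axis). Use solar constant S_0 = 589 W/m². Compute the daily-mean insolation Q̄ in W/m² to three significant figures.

Q̄ ≈ 95.7 W/m²

Solar declination: sin δ = sin ε · sin L_s = sin 25.19° × sin 350.3° = -0.07171, so δ = -4.112°.
cos h₀ = −tan(-69.3°) tan(-4.112°) = -0.1903, h₀ = 1.7622 rad.
Bracket: h₀ sin ϕ sin δ + cos ϕ cos δ sin h₀ = 1.7622×-0.93544×-0.07171 + 0.35347×0.99743×0.98173 = 0.118209 + 0.346120 = 0.464329.
Inverse-square distance factor (a/d)² = 1.0485² = 1.099352.
Q̄ = (S_0/π) × 1.099352 × [bracket] = (589/π) × 1.099352 × 0.464329 = 95.70 W/m².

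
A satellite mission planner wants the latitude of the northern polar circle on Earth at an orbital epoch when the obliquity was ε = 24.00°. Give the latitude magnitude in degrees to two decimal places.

The polar circle is the lowest latitude that experiences at least one full rotation of continuous daylight at the northern-summer solstice; it lies at |φ| = 90° − ε = 90° − 24.00° = 66.00°.

66.00°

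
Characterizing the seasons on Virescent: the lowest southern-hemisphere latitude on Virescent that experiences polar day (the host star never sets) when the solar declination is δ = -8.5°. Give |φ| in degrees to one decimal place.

Polar day requires cos H₀ = −tan φ tan δ ≤ −1, i.e. tan φ tan δ ≥ 1.
The boundary is |tan φ| · |tan δ| = 1, so |φ| = 90° − |δ| = 90° − 8.5° = 81.5° in the southern hemisphere.

|φ| = 81.5°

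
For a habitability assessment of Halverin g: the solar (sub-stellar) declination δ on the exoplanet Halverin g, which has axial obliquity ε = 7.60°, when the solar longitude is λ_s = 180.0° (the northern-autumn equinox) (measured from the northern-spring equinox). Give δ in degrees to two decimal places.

sin δ = sin ε · sin λ_s = sin 7.60° × sin 180.0° = 0.000000.
δ = arcsin(0.000000) = +0.00°.

δ = +0.00°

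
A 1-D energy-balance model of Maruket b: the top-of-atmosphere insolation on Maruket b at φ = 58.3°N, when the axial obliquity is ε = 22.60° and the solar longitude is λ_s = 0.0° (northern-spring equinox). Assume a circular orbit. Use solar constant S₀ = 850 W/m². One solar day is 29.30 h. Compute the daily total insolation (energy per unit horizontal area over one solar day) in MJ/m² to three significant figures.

15.0 MJ/m²

Solar declination: sin δ = sin ε · sin λ_s = sin 22.60° × sin 0.0° = 0.00000, so δ = +0.000°.
cos H₀ = −tan(+58.3°) tan(+0.000°) = -0.0000, H₀ = 1.5708 rad.
Bracket: H₀ sin φ sin δ + cos φ cos δ sin H₀ = 1.5708×0.85081×0.00000 + 0.52547×1.00000×1.00000 = 0.000000 + 0.525470 = 0.525470.
Q̄ = (S₀/π) × [bracket] = (850/π) × 0.525470 = 142.17 W/m².
Daily total = Q̄ × 29.30 h × 3600 s/h = 142.17 × 29.30 × 3600 / 10⁶ = 15.00 MJ/m².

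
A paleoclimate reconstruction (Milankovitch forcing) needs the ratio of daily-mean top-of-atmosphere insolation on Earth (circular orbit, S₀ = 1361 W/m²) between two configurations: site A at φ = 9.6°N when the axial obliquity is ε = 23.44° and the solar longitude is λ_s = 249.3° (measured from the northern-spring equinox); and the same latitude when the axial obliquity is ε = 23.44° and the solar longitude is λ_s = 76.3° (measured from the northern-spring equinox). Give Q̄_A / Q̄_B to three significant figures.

— Configuration A (φ=+9.6°):
Solar declination: sin δ = sin ε · sin λ_s = sin 23.44° × sin 249.3° = -0.37211, so δ = -21.846°.
cos H₀ = −tan(+9.6°) tan(-21.846°) = 0.0678, H₀ = 1.5029 rad.
Bracket: H₀ sin φ sin δ + cos φ cos δ sin H₀ = 1.5029×0.16677×-0.37211 + 0.98600×0.92819×0.99770 = -0.093265 + 0.913090 = 0.819825.
Q̄ = (S₀/π) × [bracket] = (1361/π) × 0.819825 = 355.16 W/m².
— Configuration B (φ=+9.6°):
Solar declination: sin δ = sin ε · sin λ_s = sin 23.44° × sin 76.3° = 0.38647, so δ = +22.735°.
cos H₀ = −tan(+9.6°) tan(+22.735°) = -0.0709, H₀ = 1.6417 rad.
Bracket: H₀ sin φ sin δ + cos φ cos δ sin H₀ = 1.6417×0.16677×0.38647 + 0.98600×0.92230×0.99749 = 0.105810 + 0.907105 = 1.012915.
Q̄ = (S₀/π) × [bracket] = (1361/π) × 1.012915 = 438.81 W/m².
Ratio Q̄_A / Q̄_B = 355.16 / 438.81 = 0.8094.

Q̄_A / Q̄_B ≈ 0.809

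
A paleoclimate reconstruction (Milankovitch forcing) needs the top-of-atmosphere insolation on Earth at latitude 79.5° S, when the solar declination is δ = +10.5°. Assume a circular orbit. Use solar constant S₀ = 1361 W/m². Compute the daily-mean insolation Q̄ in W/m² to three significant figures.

Q̄ ≈ 0.00 W/m²

cos H₀ = −tan(-79.5°) tan(+10.500°) = 1.0000 ≥ 1 ⇒ polar night, H₀ = 0 and Q̄ = 0.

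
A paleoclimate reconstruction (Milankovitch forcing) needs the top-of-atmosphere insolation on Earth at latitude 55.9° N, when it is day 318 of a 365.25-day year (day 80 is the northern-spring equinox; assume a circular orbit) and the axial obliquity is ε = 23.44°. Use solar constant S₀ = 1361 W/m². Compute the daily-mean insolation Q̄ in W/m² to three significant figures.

Solar longitude: λ_s = 360° × (318 − 80)/365.25 = 234.579°.
sin δ = sin 23.44° × sin 234.579° = -0.32416, so δ = -18.915°.
cos H₀ = −tan(+55.9°) tan(-18.915°) = 0.5061, H₀ = 1.0401 rad.
Bracket: H₀ sin φ sin δ + cos φ cos δ sin H₀ = 1.0401×0.82806×-0.32416 + 0.56064×0.94600×0.86246 = -0.279188 + 0.457419 = 0.178231.
Q̄ = (S₀/π) × [bracket] = (1361/π) × 0.178231 = 77.21 W/m².

Q̄ ≈ 77.2 W/m²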